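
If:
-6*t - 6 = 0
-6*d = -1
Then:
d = 1/6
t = -1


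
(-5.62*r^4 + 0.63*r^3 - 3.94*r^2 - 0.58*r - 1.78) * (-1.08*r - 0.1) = 6.0696*r^5 - 0.1184*r^4 + 4.1922*r^3 + 1.0204*r^2 + 1.9804*r + 0.178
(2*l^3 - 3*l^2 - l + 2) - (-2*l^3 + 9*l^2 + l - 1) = 4*l^3 - 12*l^2 - 2*l + 3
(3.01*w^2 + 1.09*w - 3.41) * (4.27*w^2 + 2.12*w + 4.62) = 12.8527*w^4 + 11.0355*w^3 + 1.6563*w^2 - 2.1934*w - 15.7542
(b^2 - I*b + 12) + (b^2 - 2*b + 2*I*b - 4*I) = 2*b^2 - 2*b + I*b + 12 - 4*I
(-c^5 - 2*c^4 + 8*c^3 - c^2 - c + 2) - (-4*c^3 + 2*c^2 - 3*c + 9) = -c^5 - 2*c^4 + 12*c^3 - 3*c^2 + 2*c - 7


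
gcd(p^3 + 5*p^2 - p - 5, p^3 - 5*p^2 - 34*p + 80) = p + 5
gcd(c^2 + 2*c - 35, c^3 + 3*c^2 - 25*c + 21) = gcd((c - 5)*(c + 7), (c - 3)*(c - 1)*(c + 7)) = c + 7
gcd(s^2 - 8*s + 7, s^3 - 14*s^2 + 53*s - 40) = s - 1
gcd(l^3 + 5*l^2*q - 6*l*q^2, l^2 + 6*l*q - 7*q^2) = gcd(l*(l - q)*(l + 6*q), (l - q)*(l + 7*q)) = -l + q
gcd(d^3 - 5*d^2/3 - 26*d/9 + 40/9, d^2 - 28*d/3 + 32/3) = d - 4/3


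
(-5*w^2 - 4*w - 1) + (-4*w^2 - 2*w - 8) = -9*w^2 - 6*w - 9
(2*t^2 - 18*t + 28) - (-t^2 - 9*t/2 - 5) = 3*t^2 - 27*t/2 + 33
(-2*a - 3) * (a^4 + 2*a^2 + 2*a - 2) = -2*a^5 - 3*a^4 - 4*a^3 - 10*a^2 - 2*a + 6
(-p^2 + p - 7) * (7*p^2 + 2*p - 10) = -7*p^4 + 5*p^3 - 37*p^2 - 24*p + 70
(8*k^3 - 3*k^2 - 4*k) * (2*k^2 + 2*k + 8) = 16*k^5 + 10*k^4 + 50*k^3 - 32*k^2 - 32*k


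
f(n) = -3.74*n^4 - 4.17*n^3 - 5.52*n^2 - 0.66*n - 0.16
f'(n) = -14.96*n^3 - 12.51*n^2 - 11.04*n - 0.66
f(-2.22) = -71.12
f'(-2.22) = 125.87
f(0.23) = -0.67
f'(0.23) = -4.04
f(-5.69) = -3327.24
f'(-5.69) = 2413.06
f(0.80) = -7.89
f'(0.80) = -25.16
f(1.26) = -27.52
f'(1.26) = -64.36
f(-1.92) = -40.55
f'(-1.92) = 80.31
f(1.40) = -37.71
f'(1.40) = -81.69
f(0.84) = -8.94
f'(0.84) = -27.63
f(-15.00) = -176496.01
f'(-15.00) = 47840.19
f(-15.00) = -176496.01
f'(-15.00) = 47840.19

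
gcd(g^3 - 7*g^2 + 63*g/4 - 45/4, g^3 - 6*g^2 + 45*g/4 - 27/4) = g^2 - 9*g/2 + 9/2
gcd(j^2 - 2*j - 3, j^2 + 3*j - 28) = 1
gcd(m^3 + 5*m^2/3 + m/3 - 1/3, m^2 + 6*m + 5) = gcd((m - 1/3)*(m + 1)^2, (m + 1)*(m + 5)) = m + 1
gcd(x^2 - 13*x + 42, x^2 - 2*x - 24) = x - 6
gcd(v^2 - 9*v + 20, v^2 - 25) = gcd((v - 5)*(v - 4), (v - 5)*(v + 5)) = v - 5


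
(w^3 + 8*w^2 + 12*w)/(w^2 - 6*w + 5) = w*(w^2 + 8*w + 12)/(w^2 - 6*w + 5)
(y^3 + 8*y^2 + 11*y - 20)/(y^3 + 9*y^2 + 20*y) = (y - 1)/y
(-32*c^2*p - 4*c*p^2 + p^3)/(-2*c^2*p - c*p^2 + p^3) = (32*c^2 + 4*c*p - p^2)/(2*c^2 + c*p - p^2)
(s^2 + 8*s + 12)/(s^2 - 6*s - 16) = (s + 6)/(s - 8)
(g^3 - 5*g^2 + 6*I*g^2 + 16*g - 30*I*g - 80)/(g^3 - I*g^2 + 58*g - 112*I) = (g - 5)/(g - 7*I)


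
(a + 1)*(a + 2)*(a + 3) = a^3 + 6*a^2 + 11*a + 6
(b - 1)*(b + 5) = b^2 + 4*b - 5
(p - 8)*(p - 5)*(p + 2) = p^3 - 11*p^2 + 14*p + 80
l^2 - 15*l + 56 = (l - 8)*(l - 7)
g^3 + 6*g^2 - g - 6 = (g - 1)*(g + 1)*(g + 6)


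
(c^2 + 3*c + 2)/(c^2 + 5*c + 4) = (c + 2)/(c + 4)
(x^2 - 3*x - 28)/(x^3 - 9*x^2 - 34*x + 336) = (x + 4)/(x^2 - 2*x - 48)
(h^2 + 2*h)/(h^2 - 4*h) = (h + 2)/(h - 4)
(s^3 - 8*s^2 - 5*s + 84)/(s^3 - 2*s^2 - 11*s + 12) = (s - 7)/(s - 1)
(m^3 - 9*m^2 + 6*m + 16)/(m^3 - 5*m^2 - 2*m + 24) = (m^3 - 9*m^2 + 6*m + 16)/(m^3 - 5*m^2 - 2*m + 24)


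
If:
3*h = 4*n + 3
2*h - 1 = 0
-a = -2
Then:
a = 2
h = 1/2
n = -3/8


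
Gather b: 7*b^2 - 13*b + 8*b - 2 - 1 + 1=7*b^2 - 5*b - 2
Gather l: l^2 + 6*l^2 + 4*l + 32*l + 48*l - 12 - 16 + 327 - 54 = 7*l^2 + 84*l + 245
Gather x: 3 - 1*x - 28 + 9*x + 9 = 8*x - 16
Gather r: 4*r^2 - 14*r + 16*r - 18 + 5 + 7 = 4*r^2 + 2*r - 6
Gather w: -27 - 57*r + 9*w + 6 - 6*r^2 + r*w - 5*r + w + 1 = -6*r^2 - 62*r + w*(r + 10) - 20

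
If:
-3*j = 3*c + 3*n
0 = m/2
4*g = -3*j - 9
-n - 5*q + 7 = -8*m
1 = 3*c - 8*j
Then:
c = 40*q/11 - 5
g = -45*q/44 - 3/4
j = 15*q/11 - 2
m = 0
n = 7 - 5*q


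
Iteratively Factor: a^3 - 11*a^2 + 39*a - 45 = (a - 5)*(a^2 - 6*a + 9) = (a - 5)*(a - 3)*(a - 3)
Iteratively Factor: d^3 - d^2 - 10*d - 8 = (d + 1)*(d^2 - 2*d - 8) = (d - 4)*(d + 1)*(d + 2)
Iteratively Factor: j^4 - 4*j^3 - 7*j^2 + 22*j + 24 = (j - 3)*(j^3 - j^2 - 10*j - 8) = (j - 4)*(j - 3)*(j^2 + 3*j + 2) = (j - 4)*(j - 3)*(j + 1)*(j + 2)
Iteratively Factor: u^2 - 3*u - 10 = (u - 5)*(u + 2)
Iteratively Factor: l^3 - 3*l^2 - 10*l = (l)*(l^2 - 3*l - 10) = l*(l - 5)*(l + 2)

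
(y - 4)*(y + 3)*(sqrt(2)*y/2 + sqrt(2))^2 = y^4/2 + 3*y^3/2 - 6*y^2 - 26*y - 24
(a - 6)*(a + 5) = a^2 - a - 30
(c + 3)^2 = c^2 + 6*c + 9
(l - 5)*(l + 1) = l^2 - 4*l - 5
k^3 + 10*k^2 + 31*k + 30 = (k + 2)*(k + 3)*(k + 5)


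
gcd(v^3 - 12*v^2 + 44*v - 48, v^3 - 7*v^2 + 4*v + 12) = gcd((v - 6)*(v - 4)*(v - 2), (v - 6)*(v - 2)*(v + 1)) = v^2 - 8*v + 12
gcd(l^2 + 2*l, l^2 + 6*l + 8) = l + 2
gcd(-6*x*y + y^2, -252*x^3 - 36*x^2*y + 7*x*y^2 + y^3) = 6*x - y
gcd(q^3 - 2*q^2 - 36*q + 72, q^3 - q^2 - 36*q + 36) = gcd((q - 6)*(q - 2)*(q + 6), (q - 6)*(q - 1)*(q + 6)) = q^2 - 36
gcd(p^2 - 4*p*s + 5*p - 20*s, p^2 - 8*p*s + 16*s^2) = p - 4*s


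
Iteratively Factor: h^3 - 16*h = (h - 4)*(h^2 + 4*h) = h*(h - 4)*(h + 4)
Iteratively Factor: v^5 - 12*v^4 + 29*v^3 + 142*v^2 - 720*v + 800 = (v - 5)*(v^4 - 7*v^3 - 6*v^2 + 112*v - 160) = (v - 5)*(v - 2)*(v^3 - 5*v^2 - 16*v + 80) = (v - 5)*(v - 2)*(v + 4)*(v^2 - 9*v + 20) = (v - 5)*(v - 4)*(v - 2)*(v + 4)*(v - 5)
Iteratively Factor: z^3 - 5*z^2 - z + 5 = (z - 5)*(z^2 - 1) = (z - 5)*(z - 1)*(z + 1)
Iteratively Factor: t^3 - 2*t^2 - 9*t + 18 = (t - 3)*(t^2 + t - 6) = (t - 3)*(t + 3)*(t - 2)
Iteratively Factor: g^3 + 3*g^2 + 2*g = (g + 2)*(g^2 + g) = (g + 1)*(g + 2)*(g)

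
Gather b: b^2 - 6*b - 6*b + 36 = b^2 - 12*b + 36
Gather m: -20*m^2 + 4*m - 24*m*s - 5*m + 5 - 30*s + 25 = -20*m^2 + m*(-24*s - 1) - 30*s + 30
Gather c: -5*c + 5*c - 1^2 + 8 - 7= 0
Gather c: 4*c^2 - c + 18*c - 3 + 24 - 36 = 4*c^2 + 17*c - 15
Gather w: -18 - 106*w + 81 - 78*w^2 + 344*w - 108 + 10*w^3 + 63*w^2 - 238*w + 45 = 10*w^3 - 15*w^2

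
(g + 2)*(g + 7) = g^2 + 9*g + 14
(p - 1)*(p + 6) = p^2 + 5*p - 6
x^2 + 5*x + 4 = (x + 1)*(x + 4)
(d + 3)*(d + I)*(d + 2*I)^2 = d^4 + 3*d^3 + 5*I*d^3 - 8*d^2 + 15*I*d^2 - 24*d - 4*I*d - 12*I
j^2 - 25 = (j - 5)*(j + 5)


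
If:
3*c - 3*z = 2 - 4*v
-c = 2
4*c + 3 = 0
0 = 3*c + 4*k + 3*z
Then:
No Solution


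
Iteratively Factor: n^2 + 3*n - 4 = (n - 1)*(n + 4)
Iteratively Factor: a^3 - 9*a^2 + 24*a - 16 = (a - 4)*(a^2 - 5*a + 4) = (a - 4)^2*(a - 1)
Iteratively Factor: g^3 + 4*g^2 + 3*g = (g + 1)*(g^2 + 3*g) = g*(g + 1)*(g + 3)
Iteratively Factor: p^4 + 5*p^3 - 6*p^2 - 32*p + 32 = (p + 4)*(p^3 + p^2 - 10*p + 8) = (p - 1)*(p + 4)*(p^2 + 2*p - 8) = (p - 1)*(p + 4)^2*(p - 2)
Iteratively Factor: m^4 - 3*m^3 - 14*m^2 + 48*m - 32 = (m - 1)*(m^3 - 2*m^2 - 16*m + 32) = (m - 1)*(m + 4)*(m^2 - 6*m + 8) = (m - 4)*(m - 1)*(m + 4)*(m - 2)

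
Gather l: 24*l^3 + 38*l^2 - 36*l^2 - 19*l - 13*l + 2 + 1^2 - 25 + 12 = 24*l^3 + 2*l^2 - 32*l - 10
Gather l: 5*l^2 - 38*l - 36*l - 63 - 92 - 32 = 5*l^2 - 74*l - 187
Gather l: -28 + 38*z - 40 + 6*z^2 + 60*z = 6*z^2 + 98*z - 68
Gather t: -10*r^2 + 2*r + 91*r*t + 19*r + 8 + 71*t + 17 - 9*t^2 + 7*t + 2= -10*r^2 + 21*r - 9*t^2 + t*(91*r + 78) + 27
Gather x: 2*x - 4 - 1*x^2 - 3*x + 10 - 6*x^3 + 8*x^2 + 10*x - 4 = -6*x^3 + 7*x^2 + 9*x + 2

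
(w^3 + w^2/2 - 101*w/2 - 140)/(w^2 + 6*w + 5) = (w^2 - 9*w/2 - 28)/(w + 1)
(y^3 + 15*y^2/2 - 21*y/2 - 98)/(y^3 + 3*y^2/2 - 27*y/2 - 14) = (y + 7)/(y + 1)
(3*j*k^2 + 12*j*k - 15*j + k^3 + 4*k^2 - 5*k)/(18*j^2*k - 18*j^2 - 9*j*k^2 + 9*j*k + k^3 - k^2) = (3*j*k + 15*j + k^2 + 5*k)/(18*j^2 - 9*j*k + k^2)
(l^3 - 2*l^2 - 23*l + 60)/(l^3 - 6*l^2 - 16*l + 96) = (l^2 + 2*l - 15)/(l^2 - 2*l - 24)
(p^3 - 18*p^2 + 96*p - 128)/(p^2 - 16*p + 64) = p - 2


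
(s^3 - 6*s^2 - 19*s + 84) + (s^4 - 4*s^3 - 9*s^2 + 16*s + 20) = s^4 - 3*s^3 - 15*s^2 - 3*s + 104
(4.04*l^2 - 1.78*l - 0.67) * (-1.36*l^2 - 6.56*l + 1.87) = -5.4944*l^4 - 24.0816*l^3 + 20.1428*l^2 + 1.0666*l - 1.2529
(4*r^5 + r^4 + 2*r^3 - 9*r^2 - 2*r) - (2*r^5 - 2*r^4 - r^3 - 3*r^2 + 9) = 2*r^5 + 3*r^4 + 3*r^3 - 6*r^2 - 2*r - 9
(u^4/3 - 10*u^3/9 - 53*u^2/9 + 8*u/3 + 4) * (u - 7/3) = u^5/3 - 17*u^4/9 - 89*u^3/27 + 443*u^2/27 - 20*u/9 - 28/3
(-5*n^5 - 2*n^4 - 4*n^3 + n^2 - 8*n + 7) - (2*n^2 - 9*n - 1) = -5*n^5 - 2*n^4 - 4*n^3 - n^2 + n + 8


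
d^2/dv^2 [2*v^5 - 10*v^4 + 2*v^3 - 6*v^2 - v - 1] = 40*v^3 - 120*v^2 + 12*v - 12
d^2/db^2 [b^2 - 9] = 2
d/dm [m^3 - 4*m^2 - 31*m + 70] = 3*m^2 - 8*m - 31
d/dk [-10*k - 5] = -10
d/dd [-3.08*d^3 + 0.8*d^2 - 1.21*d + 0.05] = -9.24*d^2 + 1.6*d - 1.21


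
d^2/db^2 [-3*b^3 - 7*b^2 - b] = -18*b - 14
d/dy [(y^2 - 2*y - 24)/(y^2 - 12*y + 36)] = -10/(y^2 - 12*y + 36)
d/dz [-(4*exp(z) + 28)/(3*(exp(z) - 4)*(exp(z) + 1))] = 4*(exp(2*z) + 14*exp(z) - 17)*exp(z)/(3*(exp(4*z) - 6*exp(3*z) + exp(2*z) + 24*exp(z) + 16))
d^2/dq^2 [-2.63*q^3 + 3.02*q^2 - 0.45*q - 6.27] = 6.04 - 15.78*q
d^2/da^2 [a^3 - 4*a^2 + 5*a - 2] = 6*a - 8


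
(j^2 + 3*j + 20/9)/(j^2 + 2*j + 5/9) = (3*j + 4)/(3*j + 1)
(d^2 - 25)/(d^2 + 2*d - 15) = (d - 5)/(d - 3)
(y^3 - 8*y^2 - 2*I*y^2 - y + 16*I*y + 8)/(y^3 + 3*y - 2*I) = (y - 8)/(y + 2*I)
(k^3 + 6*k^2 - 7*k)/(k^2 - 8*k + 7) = k*(k + 7)/(k - 7)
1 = 1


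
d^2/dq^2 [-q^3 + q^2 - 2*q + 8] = 2 - 6*q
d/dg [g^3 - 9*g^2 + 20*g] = 3*g^2 - 18*g + 20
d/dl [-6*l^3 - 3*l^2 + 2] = 6*l*(-3*l - 1)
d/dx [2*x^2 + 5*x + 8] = 4*x + 5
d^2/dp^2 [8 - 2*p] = 0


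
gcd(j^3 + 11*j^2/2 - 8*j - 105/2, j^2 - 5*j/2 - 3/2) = j - 3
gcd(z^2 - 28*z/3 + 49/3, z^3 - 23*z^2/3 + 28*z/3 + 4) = 1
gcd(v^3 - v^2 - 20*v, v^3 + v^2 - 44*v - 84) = 1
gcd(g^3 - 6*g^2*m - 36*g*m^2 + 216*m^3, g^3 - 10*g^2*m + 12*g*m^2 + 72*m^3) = g^2 - 12*g*m + 36*m^2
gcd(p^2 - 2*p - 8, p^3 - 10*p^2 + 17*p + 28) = p - 4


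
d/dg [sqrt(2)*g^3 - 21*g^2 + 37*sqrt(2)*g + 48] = 3*sqrt(2)*g^2 - 42*g + 37*sqrt(2)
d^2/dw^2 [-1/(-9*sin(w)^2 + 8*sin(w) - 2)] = 2*(-162*sin(w)^4 + 108*sin(w)^3 + 247*sin(w)^2 - 224*sin(w) + 46)/(9*sin(w)^2 - 8*sin(w) + 2)^3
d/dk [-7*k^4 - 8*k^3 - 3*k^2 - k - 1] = -28*k^3 - 24*k^2 - 6*k - 1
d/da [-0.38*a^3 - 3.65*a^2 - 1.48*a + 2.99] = -1.14*a^2 - 7.3*a - 1.48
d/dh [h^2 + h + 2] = 2*h + 1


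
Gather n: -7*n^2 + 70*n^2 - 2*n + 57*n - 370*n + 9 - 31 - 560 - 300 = 63*n^2 - 315*n - 882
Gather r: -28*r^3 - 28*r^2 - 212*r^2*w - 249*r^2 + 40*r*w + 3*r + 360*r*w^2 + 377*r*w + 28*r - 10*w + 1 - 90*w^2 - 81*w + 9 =-28*r^3 + r^2*(-212*w - 277) + r*(360*w^2 + 417*w + 31) - 90*w^2 - 91*w + 10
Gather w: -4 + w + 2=w - 2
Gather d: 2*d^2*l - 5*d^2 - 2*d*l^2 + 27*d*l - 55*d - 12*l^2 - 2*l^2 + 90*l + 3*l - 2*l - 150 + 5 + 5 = d^2*(2*l - 5) + d*(-2*l^2 + 27*l - 55) - 14*l^2 + 91*l - 140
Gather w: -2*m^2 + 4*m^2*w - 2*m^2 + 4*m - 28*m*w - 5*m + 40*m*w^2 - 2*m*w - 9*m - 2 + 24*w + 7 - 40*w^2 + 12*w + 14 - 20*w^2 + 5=-4*m^2 - 10*m + w^2*(40*m - 60) + w*(4*m^2 - 30*m + 36) + 24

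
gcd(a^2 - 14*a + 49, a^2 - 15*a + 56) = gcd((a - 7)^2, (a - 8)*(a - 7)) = a - 7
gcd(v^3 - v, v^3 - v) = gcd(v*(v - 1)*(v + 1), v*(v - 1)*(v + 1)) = v^3 - v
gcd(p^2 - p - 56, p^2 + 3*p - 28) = p + 7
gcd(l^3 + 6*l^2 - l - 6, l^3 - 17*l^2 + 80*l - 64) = l - 1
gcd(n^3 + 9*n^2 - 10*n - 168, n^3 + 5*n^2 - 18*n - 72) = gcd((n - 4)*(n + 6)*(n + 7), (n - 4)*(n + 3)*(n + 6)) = n^2 + 2*n - 24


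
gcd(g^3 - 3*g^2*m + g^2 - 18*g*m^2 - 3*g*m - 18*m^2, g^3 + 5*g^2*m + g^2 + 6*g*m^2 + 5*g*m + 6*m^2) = g^2 + 3*g*m + g + 3*m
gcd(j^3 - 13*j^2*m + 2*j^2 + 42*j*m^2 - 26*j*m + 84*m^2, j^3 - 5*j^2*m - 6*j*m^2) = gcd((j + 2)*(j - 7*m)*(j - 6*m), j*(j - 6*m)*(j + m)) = j - 6*m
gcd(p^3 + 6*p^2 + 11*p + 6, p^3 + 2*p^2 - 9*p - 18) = p^2 + 5*p + 6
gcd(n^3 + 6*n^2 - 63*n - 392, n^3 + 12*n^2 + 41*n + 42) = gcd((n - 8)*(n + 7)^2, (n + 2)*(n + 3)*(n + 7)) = n + 7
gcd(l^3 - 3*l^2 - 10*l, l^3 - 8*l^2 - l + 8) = 1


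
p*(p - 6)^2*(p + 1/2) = p^4 - 23*p^3/2 + 30*p^2 + 18*p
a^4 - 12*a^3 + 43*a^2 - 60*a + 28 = (a - 7)*(a - 2)^2*(a - 1)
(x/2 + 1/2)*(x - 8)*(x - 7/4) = x^3/2 - 35*x^2/8 + 17*x/8 + 7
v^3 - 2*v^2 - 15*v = v*(v - 5)*(v + 3)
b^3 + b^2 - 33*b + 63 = (b - 3)^2*(b + 7)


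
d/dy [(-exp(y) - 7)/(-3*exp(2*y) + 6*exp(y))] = (-exp(2*y) - 14*exp(y) + 14)*exp(-y)/(3*(exp(2*y) - 4*exp(y) + 4))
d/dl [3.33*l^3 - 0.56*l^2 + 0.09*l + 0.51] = 9.99*l^2 - 1.12*l + 0.09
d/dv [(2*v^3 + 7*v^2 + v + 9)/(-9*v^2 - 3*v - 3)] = 2*(-3*v^4 - 2*v^3 - 5*v^2 + 20*v + 4)/(3*(9*v^4 + 6*v^3 + 7*v^2 + 2*v + 1))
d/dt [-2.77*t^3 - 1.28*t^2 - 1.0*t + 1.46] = -8.31*t^2 - 2.56*t - 1.0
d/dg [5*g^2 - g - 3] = 10*g - 1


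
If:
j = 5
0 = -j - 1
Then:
No Solution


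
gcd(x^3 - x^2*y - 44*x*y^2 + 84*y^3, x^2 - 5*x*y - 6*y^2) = x - 6*y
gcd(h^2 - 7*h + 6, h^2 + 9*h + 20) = 1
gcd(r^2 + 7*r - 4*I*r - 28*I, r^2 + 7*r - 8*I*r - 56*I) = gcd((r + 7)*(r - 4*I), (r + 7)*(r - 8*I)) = r + 7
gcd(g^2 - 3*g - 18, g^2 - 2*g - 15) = g + 3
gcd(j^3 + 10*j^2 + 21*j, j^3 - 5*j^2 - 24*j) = j^2 + 3*j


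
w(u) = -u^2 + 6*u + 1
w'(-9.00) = 24.00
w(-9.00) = -134.00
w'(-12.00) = 30.00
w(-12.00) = -215.00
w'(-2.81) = 11.62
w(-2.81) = -23.76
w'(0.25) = 5.50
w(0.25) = 2.44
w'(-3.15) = 12.30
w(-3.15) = -27.82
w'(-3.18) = 12.36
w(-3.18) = -28.19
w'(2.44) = 1.12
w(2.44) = 9.69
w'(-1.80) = 9.60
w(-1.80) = -13.04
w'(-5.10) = 16.20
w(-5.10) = -55.61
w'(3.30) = -0.60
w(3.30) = 9.91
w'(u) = 6 - 2*u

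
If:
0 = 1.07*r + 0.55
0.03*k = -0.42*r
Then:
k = 7.20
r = -0.51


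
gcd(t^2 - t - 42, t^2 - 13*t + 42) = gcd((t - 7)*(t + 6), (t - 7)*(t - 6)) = t - 7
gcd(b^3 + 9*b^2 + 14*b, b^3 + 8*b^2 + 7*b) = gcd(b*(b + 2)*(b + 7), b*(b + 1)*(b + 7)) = b^2 + 7*b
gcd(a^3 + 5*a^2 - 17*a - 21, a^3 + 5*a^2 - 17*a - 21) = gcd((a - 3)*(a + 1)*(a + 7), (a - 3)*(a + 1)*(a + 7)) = a^3 + 5*a^2 - 17*a - 21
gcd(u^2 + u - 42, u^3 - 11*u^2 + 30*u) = u - 6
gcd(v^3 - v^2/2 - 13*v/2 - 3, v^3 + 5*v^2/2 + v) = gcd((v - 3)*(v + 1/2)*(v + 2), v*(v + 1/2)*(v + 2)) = v^2 + 5*v/2 + 1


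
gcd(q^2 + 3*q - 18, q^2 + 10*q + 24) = q + 6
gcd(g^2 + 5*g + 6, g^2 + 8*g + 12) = g + 2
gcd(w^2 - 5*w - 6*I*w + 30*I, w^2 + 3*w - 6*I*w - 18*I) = w - 6*I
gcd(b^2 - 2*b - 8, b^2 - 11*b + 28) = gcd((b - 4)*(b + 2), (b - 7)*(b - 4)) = b - 4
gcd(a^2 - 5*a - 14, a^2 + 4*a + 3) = 1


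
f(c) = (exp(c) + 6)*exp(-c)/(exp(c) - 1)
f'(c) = -(exp(c) + 6)*exp(-c)/(exp(c) - 1) + 1/(exp(c) - 1) - (exp(c) + 6)/(exp(c) - 1)^2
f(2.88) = 0.08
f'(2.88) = -0.10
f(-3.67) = -242.69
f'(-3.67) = 235.32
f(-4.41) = -500.70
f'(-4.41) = 493.53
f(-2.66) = -93.30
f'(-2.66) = 85.21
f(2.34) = 0.17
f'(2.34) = -0.25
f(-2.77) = -103.22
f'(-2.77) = 95.25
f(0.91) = 2.30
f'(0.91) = -5.48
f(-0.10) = -80.19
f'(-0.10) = -692.79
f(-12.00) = -976535.75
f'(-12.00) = 976528.75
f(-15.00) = -19614111.23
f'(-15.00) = 19614104.23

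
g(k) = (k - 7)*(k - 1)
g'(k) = 2*k - 8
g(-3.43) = 46.20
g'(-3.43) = -14.86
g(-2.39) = 31.83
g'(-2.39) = -12.78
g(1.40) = -2.24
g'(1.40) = -5.20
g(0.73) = 1.69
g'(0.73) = -6.54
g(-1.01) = 16.10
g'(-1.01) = -10.02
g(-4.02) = 55.32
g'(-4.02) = -16.04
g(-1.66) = 23.04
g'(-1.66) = -11.32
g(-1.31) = 19.20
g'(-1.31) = -10.62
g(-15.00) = 352.00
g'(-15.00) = -38.00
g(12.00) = 55.00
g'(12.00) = 16.00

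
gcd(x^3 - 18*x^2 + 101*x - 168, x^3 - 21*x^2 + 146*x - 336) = x^2 - 15*x + 56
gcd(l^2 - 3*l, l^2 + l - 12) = l - 3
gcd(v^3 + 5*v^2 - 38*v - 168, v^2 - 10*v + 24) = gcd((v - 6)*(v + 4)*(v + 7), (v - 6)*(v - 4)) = v - 6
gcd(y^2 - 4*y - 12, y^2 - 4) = y + 2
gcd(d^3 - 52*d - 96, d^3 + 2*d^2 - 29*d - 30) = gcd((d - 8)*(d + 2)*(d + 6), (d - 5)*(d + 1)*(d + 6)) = d + 6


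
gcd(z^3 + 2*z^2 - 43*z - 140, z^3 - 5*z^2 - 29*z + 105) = z^2 - 2*z - 35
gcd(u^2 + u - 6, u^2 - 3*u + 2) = u - 2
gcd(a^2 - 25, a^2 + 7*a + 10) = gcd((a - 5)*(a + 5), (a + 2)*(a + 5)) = a + 5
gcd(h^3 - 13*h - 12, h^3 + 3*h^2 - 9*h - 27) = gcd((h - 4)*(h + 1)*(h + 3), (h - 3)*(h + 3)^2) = h + 3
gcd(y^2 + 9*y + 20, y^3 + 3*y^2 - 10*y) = y + 5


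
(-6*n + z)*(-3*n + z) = 18*n^2 - 9*n*z + z^2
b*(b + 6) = b^2 + 6*b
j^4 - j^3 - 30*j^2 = j^2*(j - 6)*(j + 5)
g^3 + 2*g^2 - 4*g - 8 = (g - 2)*(g + 2)^2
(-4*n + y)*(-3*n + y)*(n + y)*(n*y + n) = 12*n^4*y + 12*n^4 + 5*n^3*y^2 + 5*n^3*y - 6*n^2*y^3 - 6*n^2*y^2 + n*y^4 + n*y^3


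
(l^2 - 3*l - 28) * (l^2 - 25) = l^4 - 3*l^3 - 53*l^2 + 75*l + 700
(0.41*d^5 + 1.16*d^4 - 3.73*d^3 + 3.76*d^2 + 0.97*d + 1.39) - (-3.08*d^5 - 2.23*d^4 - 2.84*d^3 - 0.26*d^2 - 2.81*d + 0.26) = 3.49*d^5 + 3.39*d^4 - 0.89*d^3 + 4.02*d^2 + 3.78*d + 1.13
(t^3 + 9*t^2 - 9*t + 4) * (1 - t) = -t^4 - 8*t^3 + 18*t^2 - 13*t + 4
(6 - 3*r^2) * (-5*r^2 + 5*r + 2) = 15*r^4 - 15*r^3 - 36*r^2 + 30*r + 12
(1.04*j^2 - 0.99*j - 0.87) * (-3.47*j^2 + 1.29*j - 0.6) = -3.6088*j^4 + 4.7769*j^3 + 1.1178*j^2 - 0.5283*j + 0.522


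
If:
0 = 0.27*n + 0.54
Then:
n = -2.00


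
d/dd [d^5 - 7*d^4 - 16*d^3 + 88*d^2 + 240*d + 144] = 5*d^4 - 28*d^3 - 48*d^2 + 176*d + 240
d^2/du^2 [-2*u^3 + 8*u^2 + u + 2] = 16 - 12*u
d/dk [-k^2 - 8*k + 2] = -2*k - 8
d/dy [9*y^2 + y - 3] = 18*y + 1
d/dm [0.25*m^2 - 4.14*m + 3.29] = 0.5*m - 4.14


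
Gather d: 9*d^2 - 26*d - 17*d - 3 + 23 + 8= 9*d^2 - 43*d + 28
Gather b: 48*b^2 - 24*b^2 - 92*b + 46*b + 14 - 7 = 24*b^2 - 46*b + 7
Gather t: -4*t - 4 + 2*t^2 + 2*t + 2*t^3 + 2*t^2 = 2*t^3 + 4*t^2 - 2*t - 4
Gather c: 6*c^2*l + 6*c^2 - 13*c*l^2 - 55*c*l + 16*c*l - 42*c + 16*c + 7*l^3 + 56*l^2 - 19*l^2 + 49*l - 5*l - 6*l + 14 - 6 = c^2*(6*l + 6) + c*(-13*l^2 - 39*l - 26) + 7*l^3 + 37*l^2 + 38*l + 8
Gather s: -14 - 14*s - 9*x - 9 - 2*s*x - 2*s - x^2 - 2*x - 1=s*(-2*x - 16) - x^2 - 11*x - 24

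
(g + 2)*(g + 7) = g^2 + 9*g + 14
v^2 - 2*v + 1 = (v - 1)^2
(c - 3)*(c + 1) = c^2 - 2*c - 3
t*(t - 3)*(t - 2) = t^3 - 5*t^2 + 6*t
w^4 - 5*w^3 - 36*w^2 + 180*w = w*(w - 6)*(w - 5)*(w + 6)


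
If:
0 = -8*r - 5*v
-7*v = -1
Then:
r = -5/56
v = 1/7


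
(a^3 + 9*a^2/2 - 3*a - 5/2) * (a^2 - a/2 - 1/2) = a^5 + 4*a^4 - 23*a^3/4 - 13*a^2/4 + 11*a/4 + 5/4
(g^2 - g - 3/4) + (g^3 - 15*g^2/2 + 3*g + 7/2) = g^3 - 13*g^2/2 + 2*g + 11/4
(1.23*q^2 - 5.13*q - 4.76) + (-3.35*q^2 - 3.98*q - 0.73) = -2.12*q^2 - 9.11*q - 5.49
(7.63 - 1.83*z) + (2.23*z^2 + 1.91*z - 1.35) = 2.23*z^2 + 0.0799999999999998*z + 6.28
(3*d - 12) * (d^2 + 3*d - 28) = 3*d^3 - 3*d^2 - 120*d + 336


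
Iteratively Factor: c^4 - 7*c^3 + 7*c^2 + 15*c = (c - 5)*(c^3 - 2*c^2 - 3*c) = (c - 5)*(c + 1)*(c^2 - 3*c) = c*(c - 5)*(c + 1)*(c - 3)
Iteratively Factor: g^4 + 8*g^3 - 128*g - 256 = (g + 4)*(g^3 + 4*g^2 - 16*g - 64) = (g + 4)^2*(g^2 - 16) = (g + 4)^3*(g - 4)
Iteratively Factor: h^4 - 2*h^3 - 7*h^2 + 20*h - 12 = (h - 2)*(h^3 - 7*h + 6) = (h - 2)*(h + 3)*(h^2 - 3*h + 2) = (h - 2)*(h - 1)*(h + 3)*(h - 2)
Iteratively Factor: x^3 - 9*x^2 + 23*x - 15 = (x - 1)*(x^2 - 8*x + 15) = (x - 5)*(x - 1)*(x - 3)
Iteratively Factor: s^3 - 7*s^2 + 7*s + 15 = (s - 3)*(s^2 - 4*s - 5) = (s - 5)*(s - 3)*(s + 1)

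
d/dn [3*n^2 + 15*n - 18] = 6*n + 15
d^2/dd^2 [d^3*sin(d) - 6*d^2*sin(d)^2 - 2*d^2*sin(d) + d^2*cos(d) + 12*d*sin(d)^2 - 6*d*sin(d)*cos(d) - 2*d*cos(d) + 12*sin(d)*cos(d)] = -d^3*sin(d) + 2*d^2*sin(d) + 5*d^2*cos(d) - 12*d^2*cos(2*d) + 2*d*sin(d) - 12*d*sin(2*d) - 6*d*cos(d) + 24*d*cos(2*d) + 2*cos(d) - 6*cos(2*d) - 6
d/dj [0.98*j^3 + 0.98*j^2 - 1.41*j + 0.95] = 2.94*j^2 + 1.96*j - 1.41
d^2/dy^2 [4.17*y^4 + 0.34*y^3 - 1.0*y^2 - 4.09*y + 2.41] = 50.04*y^2 + 2.04*y - 2.0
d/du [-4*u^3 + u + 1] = 1 - 12*u^2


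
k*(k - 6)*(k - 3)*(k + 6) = k^4 - 3*k^3 - 36*k^2 + 108*k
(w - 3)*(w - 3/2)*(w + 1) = w^3 - 7*w^2/2 + 9/2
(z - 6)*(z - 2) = z^2 - 8*z + 12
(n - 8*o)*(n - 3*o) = n^2 - 11*n*o + 24*o^2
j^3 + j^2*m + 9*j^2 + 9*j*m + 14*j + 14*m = (j + 2)*(j + 7)*(j + m)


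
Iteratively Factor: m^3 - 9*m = (m - 3)*(m^2 + 3*m) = (m - 3)*(m + 3)*(m)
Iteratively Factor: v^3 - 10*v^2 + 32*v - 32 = (v - 4)*(v^2 - 6*v + 8) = (v - 4)*(v - 2)*(v - 4)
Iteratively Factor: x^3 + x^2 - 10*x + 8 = (x - 1)*(x^2 + 2*x - 8) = (x - 2)*(x - 1)*(x + 4)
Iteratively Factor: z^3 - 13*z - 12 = (z + 1)*(z^2 - z - 12) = (z + 1)*(z + 3)*(z - 4)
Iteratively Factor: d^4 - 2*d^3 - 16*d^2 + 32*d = (d)*(d^3 - 2*d^2 - 16*d + 32) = d*(d - 2)*(d^2 - 16) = d*(d - 4)*(d - 2)*(d + 4)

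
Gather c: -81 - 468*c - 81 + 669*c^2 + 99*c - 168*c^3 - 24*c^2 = -168*c^3 + 645*c^2 - 369*c - 162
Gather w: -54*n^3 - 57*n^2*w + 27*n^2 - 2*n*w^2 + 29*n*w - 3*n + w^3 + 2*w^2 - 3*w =-54*n^3 + 27*n^2 - 3*n + w^3 + w^2*(2 - 2*n) + w*(-57*n^2 + 29*n - 3)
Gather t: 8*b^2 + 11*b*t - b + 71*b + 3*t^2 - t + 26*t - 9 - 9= 8*b^2 + 70*b + 3*t^2 + t*(11*b + 25) - 18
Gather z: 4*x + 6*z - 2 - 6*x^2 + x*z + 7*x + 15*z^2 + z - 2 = -6*x^2 + 11*x + 15*z^2 + z*(x + 7) - 4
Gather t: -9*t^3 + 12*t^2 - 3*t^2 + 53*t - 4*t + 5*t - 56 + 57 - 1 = -9*t^3 + 9*t^2 + 54*t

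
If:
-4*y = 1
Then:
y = -1/4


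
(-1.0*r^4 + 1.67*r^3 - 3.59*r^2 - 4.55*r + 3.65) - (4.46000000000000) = -1.0*r^4 + 1.67*r^3 - 3.59*r^2 - 4.55*r - 0.81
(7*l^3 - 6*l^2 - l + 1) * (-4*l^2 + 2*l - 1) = -28*l^5 + 38*l^4 - 15*l^3 + 3*l - 1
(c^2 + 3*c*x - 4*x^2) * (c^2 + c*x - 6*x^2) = c^4 + 4*c^3*x - 7*c^2*x^2 - 22*c*x^3 + 24*x^4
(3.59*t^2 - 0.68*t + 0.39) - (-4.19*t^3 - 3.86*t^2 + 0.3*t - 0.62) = 4.19*t^3 + 7.45*t^2 - 0.98*t + 1.01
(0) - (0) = 0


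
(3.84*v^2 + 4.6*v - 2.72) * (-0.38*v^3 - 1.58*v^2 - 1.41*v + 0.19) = -1.4592*v^5 - 7.8152*v^4 - 11.6488*v^3 - 1.4588*v^2 + 4.7092*v - 0.5168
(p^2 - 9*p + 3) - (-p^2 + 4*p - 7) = 2*p^2 - 13*p + 10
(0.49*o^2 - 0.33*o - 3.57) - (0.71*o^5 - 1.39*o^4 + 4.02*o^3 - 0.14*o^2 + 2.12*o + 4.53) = -0.71*o^5 + 1.39*o^4 - 4.02*o^3 + 0.63*o^2 - 2.45*o - 8.1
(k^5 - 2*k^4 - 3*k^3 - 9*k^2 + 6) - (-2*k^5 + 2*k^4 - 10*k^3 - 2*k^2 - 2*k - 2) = 3*k^5 - 4*k^4 + 7*k^3 - 7*k^2 + 2*k + 8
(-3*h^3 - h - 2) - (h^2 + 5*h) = -3*h^3 - h^2 - 6*h - 2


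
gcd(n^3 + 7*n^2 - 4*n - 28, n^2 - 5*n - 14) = n + 2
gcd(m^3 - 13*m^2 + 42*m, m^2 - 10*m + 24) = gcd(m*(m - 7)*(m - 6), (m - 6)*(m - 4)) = m - 6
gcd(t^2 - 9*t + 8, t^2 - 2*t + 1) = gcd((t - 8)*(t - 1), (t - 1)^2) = t - 1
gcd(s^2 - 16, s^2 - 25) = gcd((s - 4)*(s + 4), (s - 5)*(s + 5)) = 1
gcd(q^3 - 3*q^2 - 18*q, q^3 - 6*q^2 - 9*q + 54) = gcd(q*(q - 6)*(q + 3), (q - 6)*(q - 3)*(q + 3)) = q^2 - 3*q - 18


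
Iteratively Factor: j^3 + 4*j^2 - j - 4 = (j + 1)*(j^2 + 3*j - 4) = (j + 1)*(j + 4)*(j - 1)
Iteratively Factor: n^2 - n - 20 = (n + 4)*(n - 5)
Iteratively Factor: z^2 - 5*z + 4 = (z - 4)*(z - 1)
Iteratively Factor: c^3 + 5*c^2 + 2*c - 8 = (c + 4)*(c^2 + c - 2) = (c + 2)*(c + 4)*(c - 1)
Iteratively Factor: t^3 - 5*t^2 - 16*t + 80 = (t + 4)*(t^2 - 9*t + 20) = (t - 4)*(t + 4)*(t - 5)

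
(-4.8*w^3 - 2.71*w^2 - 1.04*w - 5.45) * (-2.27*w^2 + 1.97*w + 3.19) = 10.896*w^5 - 3.3043*w^4 - 18.2899*w^3 + 1.6778*w^2 - 14.0541*w - 17.3855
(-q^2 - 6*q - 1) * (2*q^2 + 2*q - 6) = -2*q^4 - 14*q^3 - 8*q^2 + 34*q + 6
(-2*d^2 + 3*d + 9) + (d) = -2*d^2 + 4*d + 9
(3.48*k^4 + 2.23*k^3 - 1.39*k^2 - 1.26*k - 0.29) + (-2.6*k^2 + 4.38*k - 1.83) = 3.48*k^4 + 2.23*k^3 - 3.99*k^2 + 3.12*k - 2.12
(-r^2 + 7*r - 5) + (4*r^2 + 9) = 3*r^2 + 7*r + 4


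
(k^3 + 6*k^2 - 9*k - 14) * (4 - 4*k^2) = -4*k^5 - 24*k^4 + 40*k^3 + 80*k^2 - 36*k - 56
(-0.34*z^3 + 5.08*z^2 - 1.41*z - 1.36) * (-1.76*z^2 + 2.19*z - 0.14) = 0.5984*z^5 - 9.6854*z^4 + 13.6544*z^3 - 1.4055*z^2 - 2.781*z + 0.1904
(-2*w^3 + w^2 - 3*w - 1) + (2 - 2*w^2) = -2*w^3 - w^2 - 3*w + 1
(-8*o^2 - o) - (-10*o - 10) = -8*o^2 + 9*o + 10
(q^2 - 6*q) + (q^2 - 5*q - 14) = 2*q^2 - 11*q - 14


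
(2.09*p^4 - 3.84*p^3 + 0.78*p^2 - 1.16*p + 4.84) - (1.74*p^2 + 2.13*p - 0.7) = 2.09*p^4 - 3.84*p^3 - 0.96*p^2 - 3.29*p + 5.54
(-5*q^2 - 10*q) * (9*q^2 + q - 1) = -45*q^4 - 95*q^3 - 5*q^2 + 10*q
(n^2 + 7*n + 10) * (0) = 0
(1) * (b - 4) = b - 4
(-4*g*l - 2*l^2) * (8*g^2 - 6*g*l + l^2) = -32*g^3*l + 8*g^2*l^2 + 8*g*l^3 - 2*l^4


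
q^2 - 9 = (q - 3)*(q + 3)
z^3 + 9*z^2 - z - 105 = (z - 3)*(z + 5)*(z + 7)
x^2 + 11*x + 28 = (x + 4)*(x + 7)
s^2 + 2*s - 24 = (s - 4)*(s + 6)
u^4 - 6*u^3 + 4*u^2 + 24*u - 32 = (u - 4)*(u - 2)^2*(u + 2)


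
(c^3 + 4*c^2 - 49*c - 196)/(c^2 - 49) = c + 4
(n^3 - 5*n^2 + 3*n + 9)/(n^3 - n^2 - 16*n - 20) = (-n^3 + 5*n^2 - 3*n - 9)/(-n^3 + n^2 + 16*n + 20)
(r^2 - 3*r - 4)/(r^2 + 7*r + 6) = (r - 4)/(r + 6)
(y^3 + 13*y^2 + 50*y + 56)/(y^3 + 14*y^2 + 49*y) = (y^2 + 6*y + 8)/(y*(y + 7))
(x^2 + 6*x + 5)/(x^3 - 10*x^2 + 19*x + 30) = (x + 5)/(x^2 - 11*x + 30)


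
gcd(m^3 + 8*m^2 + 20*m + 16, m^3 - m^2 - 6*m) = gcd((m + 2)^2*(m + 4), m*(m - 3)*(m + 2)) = m + 2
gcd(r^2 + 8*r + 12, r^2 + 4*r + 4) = r + 2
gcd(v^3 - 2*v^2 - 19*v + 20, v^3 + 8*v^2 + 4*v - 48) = v + 4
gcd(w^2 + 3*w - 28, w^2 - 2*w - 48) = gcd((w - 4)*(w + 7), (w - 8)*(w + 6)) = 1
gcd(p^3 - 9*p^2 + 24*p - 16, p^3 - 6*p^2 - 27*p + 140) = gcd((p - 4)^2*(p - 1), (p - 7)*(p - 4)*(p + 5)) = p - 4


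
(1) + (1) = 2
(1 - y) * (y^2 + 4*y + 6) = -y^3 - 3*y^2 - 2*y + 6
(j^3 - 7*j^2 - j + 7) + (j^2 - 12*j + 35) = j^3 - 6*j^2 - 13*j + 42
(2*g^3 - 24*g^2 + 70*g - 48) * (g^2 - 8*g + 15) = 2*g^5 - 40*g^4 + 292*g^3 - 968*g^2 + 1434*g - 720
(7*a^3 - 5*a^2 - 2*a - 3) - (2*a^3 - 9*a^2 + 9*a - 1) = 5*a^3 + 4*a^2 - 11*a - 2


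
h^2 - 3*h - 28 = (h - 7)*(h + 4)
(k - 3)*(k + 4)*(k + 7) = k^3 + 8*k^2 - 5*k - 84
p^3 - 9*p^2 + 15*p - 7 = (p - 7)*(p - 1)^2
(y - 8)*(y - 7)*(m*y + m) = m*y^3 - 14*m*y^2 + 41*m*y + 56*m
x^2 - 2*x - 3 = (x - 3)*(x + 1)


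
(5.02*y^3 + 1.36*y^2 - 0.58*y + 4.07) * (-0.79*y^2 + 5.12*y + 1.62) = -3.9658*y^5 + 24.628*y^4 + 15.5538*y^3 - 3.9817*y^2 + 19.8988*y + 6.5934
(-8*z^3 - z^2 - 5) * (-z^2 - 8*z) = 8*z^5 + 65*z^4 + 8*z^3 + 5*z^2 + 40*z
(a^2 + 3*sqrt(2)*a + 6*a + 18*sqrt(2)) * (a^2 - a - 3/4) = a^4 + 3*sqrt(2)*a^3 + 5*a^3 - 27*a^2/4 + 15*sqrt(2)*a^2 - 81*sqrt(2)*a/4 - 9*a/2 - 27*sqrt(2)/2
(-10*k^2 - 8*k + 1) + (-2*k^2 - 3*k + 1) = -12*k^2 - 11*k + 2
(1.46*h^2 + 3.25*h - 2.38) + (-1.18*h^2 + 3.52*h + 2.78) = 0.28*h^2 + 6.77*h + 0.4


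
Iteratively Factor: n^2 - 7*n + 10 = (n - 2)*(n - 5)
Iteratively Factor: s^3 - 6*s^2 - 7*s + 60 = (s - 4)*(s^2 - 2*s - 15) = (s - 5)*(s - 4)*(s + 3)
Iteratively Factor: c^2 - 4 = (c + 2)*(c - 2)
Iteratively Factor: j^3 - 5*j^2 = (j - 5)*(j^2) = j*(j - 5)*(j)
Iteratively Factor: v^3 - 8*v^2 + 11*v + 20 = (v - 4)*(v^2 - 4*v - 5) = (v - 5)*(v - 4)*(v + 1)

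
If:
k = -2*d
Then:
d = -k/2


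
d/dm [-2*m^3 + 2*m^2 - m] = -6*m^2 + 4*m - 1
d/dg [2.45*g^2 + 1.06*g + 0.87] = 4.9*g + 1.06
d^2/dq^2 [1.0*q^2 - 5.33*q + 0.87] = 2.00000000000000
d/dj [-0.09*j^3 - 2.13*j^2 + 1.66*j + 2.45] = -0.27*j^2 - 4.26*j + 1.66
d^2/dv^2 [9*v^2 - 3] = 18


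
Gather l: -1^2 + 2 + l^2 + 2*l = l^2 + 2*l + 1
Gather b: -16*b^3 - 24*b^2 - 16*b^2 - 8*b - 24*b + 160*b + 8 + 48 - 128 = -16*b^3 - 40*b^2 + 128*b - 72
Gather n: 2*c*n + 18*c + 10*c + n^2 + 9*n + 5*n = 28*c + n^2 + n*(2*c + 14)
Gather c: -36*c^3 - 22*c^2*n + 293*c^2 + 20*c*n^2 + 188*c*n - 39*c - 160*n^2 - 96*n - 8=-36*c^3 + c^2*(293 - 22*n) + c*(20*n^2 + 188*n - 39) - 160*n^2 - 96*n - 8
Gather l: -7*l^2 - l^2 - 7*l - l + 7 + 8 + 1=-8*l^2 - 8*l + 16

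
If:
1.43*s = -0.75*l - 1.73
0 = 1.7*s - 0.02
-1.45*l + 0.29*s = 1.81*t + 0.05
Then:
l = -2.33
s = 0.01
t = 1.84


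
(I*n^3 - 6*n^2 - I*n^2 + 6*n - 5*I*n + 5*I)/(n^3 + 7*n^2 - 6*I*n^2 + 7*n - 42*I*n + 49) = (I*n^2 - n*(5 + I) + 5)/(n^2 + 7*n*(1 - I) - 49*I)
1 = 1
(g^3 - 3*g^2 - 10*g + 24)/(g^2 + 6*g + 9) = (g^2 - 6*g + 8)/(g + 3)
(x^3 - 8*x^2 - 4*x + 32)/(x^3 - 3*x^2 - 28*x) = (-x^3 + 8*x^2 + 4*x - 32)/(x*(-x^2 + 3*x + 28))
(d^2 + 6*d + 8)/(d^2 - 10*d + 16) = (d^2 + 6*d + 8)/(d^2 - 10*d + 16)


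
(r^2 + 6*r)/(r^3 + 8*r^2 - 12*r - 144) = r/(r^2 + 2*r - 24)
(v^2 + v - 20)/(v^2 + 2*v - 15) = (v - 4)/(v - 3)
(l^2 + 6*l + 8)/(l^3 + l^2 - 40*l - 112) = (l + 2)/(l^2 - 3*l - 28)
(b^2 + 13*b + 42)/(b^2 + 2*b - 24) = (b + 7)/(b - 4)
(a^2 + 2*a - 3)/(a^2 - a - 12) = (a - 1)/(a - 4)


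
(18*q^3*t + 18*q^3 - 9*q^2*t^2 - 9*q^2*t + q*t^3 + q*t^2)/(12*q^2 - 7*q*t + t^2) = q*(6*q*t + 6*q - t^2 - t)/(4*q - t)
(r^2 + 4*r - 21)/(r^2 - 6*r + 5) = (r^2 + 4*r - 21)/(r^2 - 6*r + 5)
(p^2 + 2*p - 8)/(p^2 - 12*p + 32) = (p^2 + 2*p - 8)/(p^2 - 12*p + 32)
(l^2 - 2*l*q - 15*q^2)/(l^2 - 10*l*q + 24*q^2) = (l^2 - 2*l*q - 15*q^2)/(l^2 - 10*l*q + 24*q^2)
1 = 1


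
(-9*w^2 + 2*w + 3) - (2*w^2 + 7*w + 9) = -11*w^2 - 5*w - 6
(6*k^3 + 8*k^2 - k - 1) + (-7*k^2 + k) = 6*k^3 + k^2 - 1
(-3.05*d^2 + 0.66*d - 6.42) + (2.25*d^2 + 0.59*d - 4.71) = -0.8*d^2 + 1.25*d - 11.13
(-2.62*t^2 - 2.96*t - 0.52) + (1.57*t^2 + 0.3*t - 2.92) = -1.05*t^2 - 2.66*t - 3.44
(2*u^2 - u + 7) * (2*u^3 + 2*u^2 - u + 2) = 4*u^5 + 2*u^4 + 10*u^3 + 19*u^2 - 9*u + 14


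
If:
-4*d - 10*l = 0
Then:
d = -5*l/2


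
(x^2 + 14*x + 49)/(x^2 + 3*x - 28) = (x + 7)/(x - 4)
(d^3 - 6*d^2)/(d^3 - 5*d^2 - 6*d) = d/(d + 1)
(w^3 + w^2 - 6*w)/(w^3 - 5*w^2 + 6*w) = (w + 3)/(w - 3)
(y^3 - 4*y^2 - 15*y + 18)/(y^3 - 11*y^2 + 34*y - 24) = (y + 3)/(y - 4)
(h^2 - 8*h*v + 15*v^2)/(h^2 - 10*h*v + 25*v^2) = (-h + 3*v)/(-h + 5*v)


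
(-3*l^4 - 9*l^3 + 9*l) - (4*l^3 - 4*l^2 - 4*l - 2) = -3*l^4 - 13*l^3 + 4*l^2 + 13*l + 2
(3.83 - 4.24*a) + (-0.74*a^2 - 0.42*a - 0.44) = -0.74*a^2 - 4.66*a + 3.39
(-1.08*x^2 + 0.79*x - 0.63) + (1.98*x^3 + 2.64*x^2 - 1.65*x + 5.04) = 1.98*x^3 + 1.56*x^2 - 0.86*x + 4.41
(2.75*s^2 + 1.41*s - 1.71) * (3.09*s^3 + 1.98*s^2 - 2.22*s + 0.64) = 8.4975*s^5 + 9.8019*s^4 - 8.5971*s^3 - 4.756*s^2 + 4.6986*s - 1.0944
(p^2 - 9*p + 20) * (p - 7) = p^3 - 16*p^2 + 83*p - 140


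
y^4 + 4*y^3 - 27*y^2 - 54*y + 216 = (y - 3)^2*(y + 4)*(y + 6)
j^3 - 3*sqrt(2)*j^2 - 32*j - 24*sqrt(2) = (j - 6*sqrt(2))*(j + sqrt(2))*(j + 2*sqrt(2))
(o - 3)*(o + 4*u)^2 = o^3 + 8*o^2*u - 3*o^2 + 16*o*u^2 - 24*o*u - 48*u^2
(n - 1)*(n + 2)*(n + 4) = n^3 + 5*n^2 + 2*n - 8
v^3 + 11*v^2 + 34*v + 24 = (v + 1)*(v + 4)*(v + 6)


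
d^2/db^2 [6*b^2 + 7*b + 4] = 12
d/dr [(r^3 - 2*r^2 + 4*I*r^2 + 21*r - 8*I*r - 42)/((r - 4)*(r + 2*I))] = (r^4 + r^3*(-8 + 4*I) + r^2*(-21 - 36*I) + r*(148 + 32*I) - 232 - 84*I)/(r^4 + r^3*(-8 + 4*I) + r^2*(12 - 32*I) + r*(32 + 64*I) - 64)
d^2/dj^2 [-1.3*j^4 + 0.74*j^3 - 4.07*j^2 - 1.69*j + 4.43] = -15.6*j^2 + 4.44*j - 8.14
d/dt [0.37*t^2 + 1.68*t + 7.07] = 0.74*t + 1.68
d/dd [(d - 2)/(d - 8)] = -6/(d - 8)^2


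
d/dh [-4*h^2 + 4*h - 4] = 4 - 8*h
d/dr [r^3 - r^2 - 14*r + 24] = 3*r^2 - 2*r - 14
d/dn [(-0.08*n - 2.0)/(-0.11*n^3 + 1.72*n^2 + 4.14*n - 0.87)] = (-0.0176*n^3 - 0.5224*n^2 + 6.88*n + 8.3496)/(0.0121*n^6 - 0.3784*n^5 + 2.0476*n^4 + 14.433*n^3 + 14.1468*n^2 - 7.2036*n + 0.7569)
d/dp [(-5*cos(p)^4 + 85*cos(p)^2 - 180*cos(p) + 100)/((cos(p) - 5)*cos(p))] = 5*(2*cos(p)^5 - 15*cos(p)^4 + 49*cos(p)^2 + 40*cos(p) - 100)*sin(p)/((cos(p) - 5)^2*cos(p)^2)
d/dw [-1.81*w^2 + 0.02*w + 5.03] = 0.02 - 3.62*w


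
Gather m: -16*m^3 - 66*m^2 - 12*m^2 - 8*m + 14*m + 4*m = -16*m^3 - 78*m^2 + 10*m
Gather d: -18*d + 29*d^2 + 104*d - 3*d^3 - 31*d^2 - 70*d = -3*d^3 - 2*d^2 + 16*d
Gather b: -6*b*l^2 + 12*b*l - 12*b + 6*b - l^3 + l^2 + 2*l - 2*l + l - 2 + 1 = b*(-6*l^2 + 12*l - 6) - l^3 + l^2 + l - 1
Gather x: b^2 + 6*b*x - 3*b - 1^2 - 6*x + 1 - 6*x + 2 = b^2 - 3*b + x*(6*b - 12) + 2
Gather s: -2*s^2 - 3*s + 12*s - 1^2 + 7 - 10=-2*s^2 + 9*s - 4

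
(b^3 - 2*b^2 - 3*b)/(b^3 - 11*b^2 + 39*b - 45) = b*(b + 1)/(b^2 - 8*b + 15)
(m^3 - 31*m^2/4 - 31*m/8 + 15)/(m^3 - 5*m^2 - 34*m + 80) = (m^2 + m/4 - 15/8)/(m^2 + 3*m - 10)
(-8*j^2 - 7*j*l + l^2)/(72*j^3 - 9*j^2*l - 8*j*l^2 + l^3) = (-j - l)/(9*j^2 - l^2)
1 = 1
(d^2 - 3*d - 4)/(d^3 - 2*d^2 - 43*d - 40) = (d - 4)/(d^2 - 3*d - 40)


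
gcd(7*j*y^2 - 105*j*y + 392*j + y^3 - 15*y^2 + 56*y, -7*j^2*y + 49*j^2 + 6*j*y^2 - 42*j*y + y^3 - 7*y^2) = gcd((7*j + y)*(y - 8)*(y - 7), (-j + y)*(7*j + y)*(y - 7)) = 7*j*y - 49*j + y^2 - 7*y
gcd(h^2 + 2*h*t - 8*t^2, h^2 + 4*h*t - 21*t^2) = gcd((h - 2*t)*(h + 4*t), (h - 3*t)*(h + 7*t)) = 1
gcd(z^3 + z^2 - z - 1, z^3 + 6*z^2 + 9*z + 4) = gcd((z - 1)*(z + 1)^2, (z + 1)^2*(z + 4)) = z^2 + 2*z + 1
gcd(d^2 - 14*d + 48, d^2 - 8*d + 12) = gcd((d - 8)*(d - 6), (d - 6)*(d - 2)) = d - 6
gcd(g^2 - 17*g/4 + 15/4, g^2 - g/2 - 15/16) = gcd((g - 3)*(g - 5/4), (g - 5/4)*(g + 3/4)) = g - 5/4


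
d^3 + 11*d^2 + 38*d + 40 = (d + 2)*(d + 4)*(d + 5)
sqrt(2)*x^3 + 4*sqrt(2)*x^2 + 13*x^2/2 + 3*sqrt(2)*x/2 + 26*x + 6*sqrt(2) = (x + 4)*(x + 3*sqrt(2))*(sqrt(2)*x + 1/2)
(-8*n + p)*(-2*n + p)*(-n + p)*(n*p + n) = -16*n^4*p - 16*n^4 + 26*n^3*p^2 + 26*n^3*p - 11*n^2*p^3 - 11*n^2*p^2 + n*p^4 + n*p^3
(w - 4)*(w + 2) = w^2 - 2*w - 8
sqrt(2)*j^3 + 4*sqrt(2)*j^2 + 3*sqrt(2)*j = j*(j + 3)*(sqrt(2)*j + sqrt(2))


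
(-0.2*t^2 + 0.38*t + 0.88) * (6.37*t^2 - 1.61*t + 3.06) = -1.274*t^4 + 2.7426*t^3 + 4.3818*t^2 - 0.254*t + 2.6928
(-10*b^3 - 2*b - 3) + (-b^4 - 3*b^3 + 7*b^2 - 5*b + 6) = -b^4 - 13*b^3 + 7*b^2 - 7*b + 3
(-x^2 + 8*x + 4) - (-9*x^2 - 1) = 8*x^2 + 8*x + 5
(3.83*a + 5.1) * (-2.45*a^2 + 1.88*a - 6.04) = -9.3835*a^3 - 5.2946*a^2 - 13.5452*a - 30.804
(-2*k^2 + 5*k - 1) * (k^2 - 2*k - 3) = -2*k^4 + 9*k^3 - 5*k^2 - 13*k + 3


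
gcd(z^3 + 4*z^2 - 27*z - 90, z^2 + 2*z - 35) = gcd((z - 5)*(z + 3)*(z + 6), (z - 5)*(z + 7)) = z - 5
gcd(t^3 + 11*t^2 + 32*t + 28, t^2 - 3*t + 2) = 1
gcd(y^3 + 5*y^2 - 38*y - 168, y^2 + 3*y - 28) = y + 7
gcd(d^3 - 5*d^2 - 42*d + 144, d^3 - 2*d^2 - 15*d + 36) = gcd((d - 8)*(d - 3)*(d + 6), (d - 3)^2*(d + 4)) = d - 3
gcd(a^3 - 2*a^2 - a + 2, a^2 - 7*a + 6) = a - 1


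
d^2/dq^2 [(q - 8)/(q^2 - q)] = 2*(3*q*(3 - q)*(q - 1) + (q - 8)*(2*q - 1)^2)/(q^3*(q - 1)^3)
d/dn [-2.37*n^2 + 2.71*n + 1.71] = 2.71 - 4.74*n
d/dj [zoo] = 0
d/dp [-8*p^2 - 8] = -16*p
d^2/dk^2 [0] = 0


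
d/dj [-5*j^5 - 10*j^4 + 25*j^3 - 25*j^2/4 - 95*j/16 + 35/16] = -25*j^4 - 40*j^3 + 75*j^2 - 25*j/2 - 95/16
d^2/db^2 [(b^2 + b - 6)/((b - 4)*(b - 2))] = 14/(b^3 - 12*b^2 + 48*b - 64)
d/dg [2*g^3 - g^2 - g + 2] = 6*g^2 - 2*g - 1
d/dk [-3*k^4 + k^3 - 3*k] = -12*k^3 + 3*k^2 - 3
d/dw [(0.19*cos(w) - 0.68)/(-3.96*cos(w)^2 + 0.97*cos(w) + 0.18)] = (-0.7524*cos(w)^2 + 5.3856*cos(w) - 0.6938)*sin(w)/(15.6816*cos(w)^4 - 7.6824*cos(w)^3 - 0.4847*cos(w)^2 + 0.3492*cos(w) + 0.0324)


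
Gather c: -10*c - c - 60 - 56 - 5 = -11*c - 121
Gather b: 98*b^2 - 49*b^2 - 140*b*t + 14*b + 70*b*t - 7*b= 49*b^2 + b*(7 - 70*t)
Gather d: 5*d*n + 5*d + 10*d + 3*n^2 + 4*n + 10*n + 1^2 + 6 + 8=d*(5*n + 15) + 3*n^2 + 14*n + 15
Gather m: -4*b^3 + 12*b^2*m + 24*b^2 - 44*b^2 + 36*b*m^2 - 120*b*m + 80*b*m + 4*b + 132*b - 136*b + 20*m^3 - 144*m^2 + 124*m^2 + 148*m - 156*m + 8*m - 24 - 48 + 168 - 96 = -4*b^3 - 20*b^2 + 20*m^3 + m^2*(36*b - 20) + m*(12*b^2 - 40*b)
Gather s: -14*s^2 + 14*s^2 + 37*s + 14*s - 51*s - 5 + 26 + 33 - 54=0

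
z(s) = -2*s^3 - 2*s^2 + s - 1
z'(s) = -6*s^2 - 4*s + 1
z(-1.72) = 1.54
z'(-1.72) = -9.87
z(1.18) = -5.89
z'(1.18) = -12.07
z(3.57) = -113.92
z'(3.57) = -89.75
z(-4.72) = 160.03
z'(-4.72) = -113.79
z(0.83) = -2.69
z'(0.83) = -6.45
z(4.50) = -219.25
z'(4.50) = -138.50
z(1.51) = -10.94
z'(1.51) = -18.72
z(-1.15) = -1.75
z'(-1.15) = -2.34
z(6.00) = -499.00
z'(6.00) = -239.00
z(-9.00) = 1286.00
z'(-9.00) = -449.00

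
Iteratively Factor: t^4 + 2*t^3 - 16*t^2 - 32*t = (t)*(t^3 + 2*t^2 - 16*t - 32) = t*(t - 4)*(t^2 + 6*t + 8) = t*(t - 4)*(t + 4)*(t + 2)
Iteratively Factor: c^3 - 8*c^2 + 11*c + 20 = (c + 1)*(c^2 - 9*c + 20) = (c - 5)*(c + 1)*(c - 4)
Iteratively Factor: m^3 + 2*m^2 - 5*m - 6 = (m + 1)*(m^2 + m - 6) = (m + 1)*(m + 3)*(m - 2)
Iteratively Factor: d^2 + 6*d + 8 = (d + 4)*(d + 2)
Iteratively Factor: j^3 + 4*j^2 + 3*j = (j + 1)*(j^2 + 3*j) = j*(j + 1)*(j + 3)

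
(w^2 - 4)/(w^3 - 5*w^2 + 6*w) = (w + 2)/(w*(w - 3))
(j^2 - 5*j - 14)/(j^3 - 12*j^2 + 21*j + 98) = 1/(j - 7)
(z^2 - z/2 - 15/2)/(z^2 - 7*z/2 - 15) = (z - 3)/(z - 6)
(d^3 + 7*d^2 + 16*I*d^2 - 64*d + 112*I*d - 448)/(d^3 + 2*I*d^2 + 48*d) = (d^2 + d*(7 + 8*I) + 56*I)/(d*(d - 6*I))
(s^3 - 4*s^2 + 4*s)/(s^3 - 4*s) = (s - 2)/(s + 2)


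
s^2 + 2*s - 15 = (s - 3)*(s + 5)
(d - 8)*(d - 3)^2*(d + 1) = d^4 - 13*d^3 + 43*d^2 - 15*d - 72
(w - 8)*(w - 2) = w^2 - 10*w + 16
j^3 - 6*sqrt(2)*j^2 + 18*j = j*(j - 3*sqrt(2))^2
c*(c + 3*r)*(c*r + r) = c^3*r + 3*c^2*r^2 + c^2*r + 3*c*r^2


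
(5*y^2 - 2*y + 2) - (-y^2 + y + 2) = 6*y^2 - 3*y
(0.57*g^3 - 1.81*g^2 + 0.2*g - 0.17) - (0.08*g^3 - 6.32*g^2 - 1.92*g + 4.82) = 0.49*g^3 + 4.51*g^2 + 2.12*g - 4.99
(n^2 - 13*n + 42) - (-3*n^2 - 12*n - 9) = 4*n^2 - n + 51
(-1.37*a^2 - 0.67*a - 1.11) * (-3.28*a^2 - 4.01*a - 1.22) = 4.4936*a^4 + 7.6913*a^3 + 7.9989*a^2 + 5.2685*a + 1.3542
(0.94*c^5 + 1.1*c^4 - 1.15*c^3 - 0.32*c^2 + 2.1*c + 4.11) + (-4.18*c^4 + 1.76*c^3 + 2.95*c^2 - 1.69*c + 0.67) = 0.94*c^5 - 3.08*c^4 + 0.61*c^3 + 2.63*c^2 + 0.41*c + 4.78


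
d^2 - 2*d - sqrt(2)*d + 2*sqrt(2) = (d - 2)*(d - sqrt(2))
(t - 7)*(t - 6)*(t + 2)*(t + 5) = t^4 - 6*t^3 - 39*t^2 + 164*t + 420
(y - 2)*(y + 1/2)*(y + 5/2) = y^3 + y^2 - 19*y/4 - 5/2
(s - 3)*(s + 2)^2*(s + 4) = s^4 + 5*s^3 - 4*s^2 - 44*s - 48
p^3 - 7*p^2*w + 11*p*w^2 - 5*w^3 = (p - 5*w)*(p - w)^2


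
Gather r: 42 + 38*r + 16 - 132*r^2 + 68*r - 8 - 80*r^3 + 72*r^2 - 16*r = -80*r^3 - 60*r^2 + 90*r + 50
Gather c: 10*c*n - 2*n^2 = 10*c*n - 2*n^2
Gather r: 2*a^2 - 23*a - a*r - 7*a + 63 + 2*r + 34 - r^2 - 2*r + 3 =2*a^2 - a*r - 30*a - r^2 + 100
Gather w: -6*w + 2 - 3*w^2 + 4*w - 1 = -3*w^2 - 2*w + 1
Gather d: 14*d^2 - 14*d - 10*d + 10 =14*d^2 - 24*d + 10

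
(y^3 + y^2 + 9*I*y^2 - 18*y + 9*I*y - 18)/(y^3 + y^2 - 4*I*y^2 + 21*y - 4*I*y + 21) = (y + 6*I)/(y - 7*I)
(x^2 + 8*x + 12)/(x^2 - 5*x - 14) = (x + 6)/(x - 7)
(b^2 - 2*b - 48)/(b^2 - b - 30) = (-b^2 + 2*b + 48)/(-b^2 + b + 30)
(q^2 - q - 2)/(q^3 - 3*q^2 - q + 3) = (q - 2)/(q^2 - 4*q + 3)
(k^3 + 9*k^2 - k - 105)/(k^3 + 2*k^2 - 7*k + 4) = (k^3 + 9*k^2 - k - 105)/(k^3 + 2*k^2 - 7*k + 4)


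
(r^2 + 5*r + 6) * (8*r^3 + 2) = 8*r^5 + 40*r^4 + 48*r^3 + 2*r^2 + 10*r + 12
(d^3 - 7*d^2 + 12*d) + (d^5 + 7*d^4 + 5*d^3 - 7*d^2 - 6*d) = d^5 + 7*d^4 + 6*d^3 - 14*d^2 + 6*d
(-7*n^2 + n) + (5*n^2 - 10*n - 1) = -2*n^2 - 9*n - 1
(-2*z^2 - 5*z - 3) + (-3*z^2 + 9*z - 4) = -5*z^2 + 4*z - 7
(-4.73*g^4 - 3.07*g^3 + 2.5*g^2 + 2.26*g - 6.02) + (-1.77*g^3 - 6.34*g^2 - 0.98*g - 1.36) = -4.73*g^4 - 4.84*g^3 - 3.84*g^2 + 1.28*g - 7.38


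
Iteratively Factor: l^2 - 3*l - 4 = (l - 4)*(l + 1)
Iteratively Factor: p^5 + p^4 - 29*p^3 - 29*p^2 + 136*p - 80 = (p - 5)*(p^4 + 6*p^3 + p^2 - 24*p + 16) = (p - 5)*(p - 1)*(p^3 + 7*p^2 + 8*p - 16) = (p - 5)*(p - 1)*(p + 4)*(p^2 + 3*p - 4) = (p - 5)*(p - 1)*(p + 4)^2*(p - 1)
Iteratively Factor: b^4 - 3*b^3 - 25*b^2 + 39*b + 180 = (b - 5)*(b^3 + 2*b^2 - 15*b - 36) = (b - 5)*(b - 4)*(b^2 + 6*b + 9) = (b - 5)*(b - 4)*(b + 3)*(b + 3)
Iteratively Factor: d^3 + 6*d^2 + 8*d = (d)*(d^2 + 6*d + 8) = d*(d + 4)*(d + 2)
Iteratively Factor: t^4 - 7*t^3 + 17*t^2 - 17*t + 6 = (t - 2)*(t^3 - 5*t^2 + 7*t - 3) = (t - 2)*(t - 1)*(t^2 - 4*t + 3) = (t - 3)*(t - 2)*(t - 1)*(t - 1)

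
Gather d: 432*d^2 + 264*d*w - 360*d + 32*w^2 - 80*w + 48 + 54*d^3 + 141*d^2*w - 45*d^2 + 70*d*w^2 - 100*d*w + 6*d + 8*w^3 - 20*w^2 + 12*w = 54*d^3 + d^2*(141*w + 387) + d*(70*w^2 + 164*w - 354) + 8*w^3 + 12*w^2 - 68*w + 48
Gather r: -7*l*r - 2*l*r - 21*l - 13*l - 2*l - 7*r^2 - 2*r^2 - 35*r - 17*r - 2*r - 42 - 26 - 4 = -36*l - 9*r^2 + r*(-9*l - 54) - 72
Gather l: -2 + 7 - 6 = -1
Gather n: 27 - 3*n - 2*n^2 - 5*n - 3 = -2*n^2 - 8*n + 24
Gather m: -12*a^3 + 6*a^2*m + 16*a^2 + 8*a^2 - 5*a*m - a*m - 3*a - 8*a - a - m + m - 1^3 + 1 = -12*a^3 + 24*a^2 - 12*a + m*(6*a^2 - 6*a)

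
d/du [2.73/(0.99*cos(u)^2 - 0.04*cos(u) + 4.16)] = (5.4054*cos(u) - 0.1092)*sin(u)/(0.99*cos(u)^2 - 0.04*cos(u) + 4.16)^2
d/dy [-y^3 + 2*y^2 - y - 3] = -3*y^2 + 4*y - 1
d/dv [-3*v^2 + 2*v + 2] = 2 - 6*v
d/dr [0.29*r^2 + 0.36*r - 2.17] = 0.58*r + 0.36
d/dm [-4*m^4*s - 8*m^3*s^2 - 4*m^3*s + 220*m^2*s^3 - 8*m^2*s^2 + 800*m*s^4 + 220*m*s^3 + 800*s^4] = 4*s*(-4*m^3 - 6*m^2*s - 3*m^2 + 110*m*s^2 - 4*m*s + 200*s^3 + 55*s^2)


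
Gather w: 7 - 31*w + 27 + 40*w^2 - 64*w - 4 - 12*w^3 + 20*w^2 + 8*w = -12*w^3 + 60*w^2 - 87*w + 30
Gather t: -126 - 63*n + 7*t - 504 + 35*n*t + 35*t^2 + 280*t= -63*n + 35*t^2 + t*(35*n + 287) - 630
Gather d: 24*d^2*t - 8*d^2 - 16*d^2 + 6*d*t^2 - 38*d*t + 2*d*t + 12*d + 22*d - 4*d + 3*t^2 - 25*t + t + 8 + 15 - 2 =d^2*(24*t - 24) + d*(6*t^2 - 36*t + 30) + 3*t^2 - 24*t + 21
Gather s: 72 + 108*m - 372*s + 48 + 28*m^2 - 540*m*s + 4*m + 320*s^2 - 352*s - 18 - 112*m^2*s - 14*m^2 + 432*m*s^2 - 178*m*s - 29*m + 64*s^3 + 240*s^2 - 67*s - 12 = 14*m^2 + 83*m + 64*s^3 + s^2*(432*m + 560) + s*(-112*m^2 - 718*m - 791) + 90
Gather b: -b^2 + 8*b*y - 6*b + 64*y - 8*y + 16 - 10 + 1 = -b^2 + b*(8*y - 6) + 56*y + 7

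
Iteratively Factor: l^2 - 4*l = (l - 4)*(l)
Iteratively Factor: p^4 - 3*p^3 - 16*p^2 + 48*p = (p - 4)*(p^3 + p^2 - 12*p) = (p - 4)*(p + 4)*(p^2 - 3*p) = p*(p - 4)*(p + 4)*(p - 3)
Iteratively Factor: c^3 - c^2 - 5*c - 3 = (c - 3)*(c^2 + 2*c + 1) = (c - 3)*(c + 1)*(c + 1)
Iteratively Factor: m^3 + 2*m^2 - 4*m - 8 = (m + 2)*(m^2 - 4) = (m + 2)^2*(m - 2)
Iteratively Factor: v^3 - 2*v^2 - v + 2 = (v - 1)*(v^2 - v - 2) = (v - 1)*(v + 1)*(v - 2)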